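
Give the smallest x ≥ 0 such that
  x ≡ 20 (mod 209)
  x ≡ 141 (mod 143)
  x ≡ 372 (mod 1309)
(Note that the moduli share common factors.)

131272

gcd(209, 143) = 11 and 11 | (141 − 20), so the pair is consistent; merging gives x ≡ 856 (mod 2717), where 2717 = lcm(209, 143).
gcd(2717, 1309) = 11 and 11 | (372 − 856), so the pair is consistent; merging gives x ≡ 131272 (mod 323323), where 323323 = lcm(2717, 1309).
The solution is unique modulo lcm(209, 143, 1309) = 323323.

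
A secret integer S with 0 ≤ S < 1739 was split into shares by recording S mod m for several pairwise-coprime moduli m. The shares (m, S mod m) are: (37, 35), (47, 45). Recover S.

1737

From S ≡ 35 (mod 37) write S = 35 + 37t. Substituting into S ≡ 45 (mod 47) gives 37t ≡ 10 (mod 47), and since 37⁻¹ ≡ 14 (mod 47), t ≡ 46. Hence S ≡ 35 + 37·46 = 1737 (mod 1739).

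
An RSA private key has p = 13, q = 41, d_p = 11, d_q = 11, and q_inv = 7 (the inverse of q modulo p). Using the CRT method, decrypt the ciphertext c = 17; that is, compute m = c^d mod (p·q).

257

m₁ = c^(d_p) mod p: c ≡ 4 (mod 13), and 4^11 mod 13 = 10.
m₂ = c^(d_q) mod q: c ≡ 17 (mod 41), and 17^11 mod 41 = 11.
h = q_inv·(m₁ − m₂) mod p = 7·(10 − 11) mod 13 = 6.
m = m₂ + h·q = 11 + 6·41 = 257.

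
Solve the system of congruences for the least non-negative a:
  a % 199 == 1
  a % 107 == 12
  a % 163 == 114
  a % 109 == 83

The moduli are pairwise coprime; N = 199·107·163·109 = 378312731.
N/199 = 1901069; 1901069 ≡ 22 (mod 199); 22·190 ≡ 1, so inverse 190.
N/107 = 3535633; 3535633 ≡ 32 (mod 107); 32·97 ≡ 1, so inverse 97.
N/163 = 2320937; 2320937 ≡ 143 (mod 163); 143·57 ≡ 1, so inverse 57.
N/109 = 3470759; 3470759 ≡ 90 (mod 109); 90·86 ≡ 1, so inverse 86.
a ≡ 1·1901069·190 + 12·3535633·97 + 114·2320937·57 + 83·3470759·86 = 44332406290.
44332406290 mod 378312731 = 69816763.

69816763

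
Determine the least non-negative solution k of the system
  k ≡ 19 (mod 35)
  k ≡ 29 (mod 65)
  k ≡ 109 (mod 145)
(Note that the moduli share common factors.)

5619

gcd(35, 65) = 5 and 5 | (29 − 19), so the pair is consistent; merging gives k ≡ 159 (mod 455), where 455 = lcm(35, 65).
gcd(455, 145) = 5 and 5 | (109 − 159), so the pair is consistent; merging gives k ≡ 5619 (mod 13195), where 13195 = lcm(455, 145).
The solution is unique modulo lcm(35, 65, 145) = 13195.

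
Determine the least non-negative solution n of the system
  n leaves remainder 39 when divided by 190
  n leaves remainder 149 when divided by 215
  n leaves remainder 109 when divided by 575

13909

gcd(190, 215) = 5 and 5 | (149 − 39), so the pair is consistent; merging gives n ≡ 5739 (mod 8170), where 8170 = lcm(190, 215).
gcd(8170, 575) = 5 and 5 | (109 − 5739), so the pair is consistent; merging gives n ≡ 13909 (mod 939550), where 939550 = lcm(8170, 575).
The solution is unique modulo lcm(190, 215, 575) = 939550.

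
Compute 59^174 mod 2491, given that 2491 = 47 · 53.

1181

Mod 47: 59 ≡ 12; by Fermat, exponent reduces to 174 mod 46 = 36; 12^36 ≡ 6 (mod 47).
Mod 53: 59 ≡ 6; by Fermat, exponent reduces to 174 mod 52 = 18; 6^18 ≡ 15 (mod 53).
Combine by CRT: x ≡ 6 (mod 47), x ≡ 15 (mod 53) ⇒ x ≡ 1181 (mod 2491).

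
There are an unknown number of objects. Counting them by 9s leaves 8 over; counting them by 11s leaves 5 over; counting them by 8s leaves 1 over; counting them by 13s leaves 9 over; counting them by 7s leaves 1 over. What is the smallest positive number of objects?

56897

The moduli are pairwise coprime; M = 9·11·8·13·7 = 72072.
M/9 = 8008; 8008 ≡ 7 (mod 9); 7·4 ≡ 1, so inverse 4.
M/11 = 6552; 6552 ≡ 7 (mod 11); 7·8 ≡ 1, so inverse 8.
M/8 = 9009; 9009 ≡ 1 (mod 8), inverse 1.
M/13 = 5544; 5544 ≡ 6 (mod 13); 6·11 ≡ 1, so inverse 11.
M/7 = 10296; 10296 ≡ 6 (mod 7); 6·6 ≡ 1, so inverse 6.
N ≡ 8·8008·4 + 5·6552·8 + 1·9009·1 + 9·5544·11 + 1·10296·6 = 1137977.
1137977 mod 72072 = 56897.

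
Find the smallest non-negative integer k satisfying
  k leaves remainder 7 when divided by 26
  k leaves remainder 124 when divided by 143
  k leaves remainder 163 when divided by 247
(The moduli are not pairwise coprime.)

gcd(26, 143) = 13 and 13 | (124 − 7), so the pair is consistent; merging gives k ≡ 267 (mod 286), where 286 = lcm(26, 143).
gcd(286, 247) = 13 and 13 | (163 − 267), so the pair is consistent; merging gives k ≡ 3127 (mod 5434), where 5434 = lcm(286, 247).
The solution is unique modulo lcm(26, 143, 247) = 5434.

3127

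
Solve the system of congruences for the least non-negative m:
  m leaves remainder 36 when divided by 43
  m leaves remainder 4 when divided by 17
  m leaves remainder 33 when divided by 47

17752

From m ≡ 36 (mod 43) write m = 36 + 43t. Substituting into m ≡ 4 (mod 17) gives 43t ≡ 2 (mod 17), and since 9⁻¹ ≡ 2 (mod 17), t ≡ 4. Hence m ≡ 36 + 43·4 = 208 (mod 731).
From m ≡ 208 (mod 731) write m = 208 + 731t. Substituting into m ≡ 33 (mod 47) gives 731t ≡ 13 (mod 47), and since 26⁻¹ ≡ 38 (mod 47), t ≡ 24. Hence m ≡ 208 + 731·24 = 17752 (mod 34357).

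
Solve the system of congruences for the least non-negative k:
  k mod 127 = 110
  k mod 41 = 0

Combine the congruences pairwise.
From k ≡ 110 (mod 127) write k = 110 + 127t. Substituting into k ≡ 0 (mod 41) gives 127t ≡ 13 (mod 41), and since 4⁻¹ ≡ 31 (mod 41), t ≡ 34. Hence k ≡ 110 + 127·34 = 4428 (mod 5207).

4428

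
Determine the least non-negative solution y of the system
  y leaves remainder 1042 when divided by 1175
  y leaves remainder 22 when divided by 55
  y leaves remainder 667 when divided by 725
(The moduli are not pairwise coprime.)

gcd(1175, 55) = 5 and 5 | (22 − 1042), so the pair is consistent; merging gives y ≡ 5742 (mod 12925), where 12925 = lcm(1175, 55).
gcd(12925, 725) = 25 and 25 | (667 − 5742), so the pair is consistent; merging gives y ≡ 5742 (mod 374825), where 374825 = lcm(12925, 725).
The solution is unique modulo lcm(1175, 55, 725) = 374825.

5742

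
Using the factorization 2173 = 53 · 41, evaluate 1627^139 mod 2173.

Mod 53: 1627 ≡ 37; by Fermat, exponent reduces to 139 mod 52 = 35; 37^35 ≡ 17 (mod 53).
Mod 41: 1627 ≡ 28; by Fermat, exponent reduces to 139 mod 40 = 19; 28^19 ≡ 19 (mod 41).
Combine by CRT: x ≡ 17 (mod 53), x ≡ 19 (mod 41) ⇒ x ≡ 388 (mod 2173).

388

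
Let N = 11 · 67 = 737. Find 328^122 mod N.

400

Mod 11: 328 ≡ 9; by Fermat, exponent reduces to 122 mod 10 = 2; 9^2 ≡ 4 (mod 11).
Mod 67: 328 ≡ 60; by Fermat, exponent reduces to 122 mod 66 = 56; 60^56 ≡ 65 (mod 67).
Combine by CRT: x ≡ 4 (mod 11), x ≡ 65 (mod 67) ⇒ x ≡ 400 (mod 737).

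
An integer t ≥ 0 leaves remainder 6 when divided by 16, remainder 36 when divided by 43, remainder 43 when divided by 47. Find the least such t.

8550

From t ≡ 6 (mod 16) write t = 6 + 16s. Substituting into t ≡ 36 (mod 43) gives 16s ≡ 30 (mod 43), and since 16⁻¹ ≡ 35 (mod 43), s ≡ 18. Hence t ≡ 6 + 16·18 = 294 (mod 688).
From t ≡ 294 (mod 688) write t = 294 + 688s. Substituting into t ≡ 43 (mod 47) gives 688s ≡ 31 (mod 47), and since 30⁻¹ ≡ 11 (mod 47), s ≡ 12. Hence t ≡ 294 + 688·12 = 8550 (mod 32336).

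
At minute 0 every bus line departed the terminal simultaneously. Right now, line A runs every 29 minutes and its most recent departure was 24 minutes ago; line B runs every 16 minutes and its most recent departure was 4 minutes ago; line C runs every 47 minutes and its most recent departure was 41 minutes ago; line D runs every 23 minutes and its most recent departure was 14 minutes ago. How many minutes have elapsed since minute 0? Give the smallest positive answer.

465764

From t ≡ 24 (mod 29) write t = 24 + 29s. Substituting into t ≡ 4 (mod 16) gives 29s ≡ 12 (mod 16), and since 13⁻¹ ≡ 5 (mod 16), s ≡ 12. Hence t ≡ 24 + 29·12 = 372 (mod 464).
From t ≡ 372 (mod 464) write t = 372 + 464s. Substituting into t ≡ 41 (mod 47) gives 464s ≡ 45 (mod 47), and since 41⁻¹ ≡ 39 (mod 47), s ≡ 16. Hence t ≡ 372 + 464·16 = 7796 (mod 21808).
From t ≡ 7796 (mod 21808) write t = 7796 + 21808s. Substituting into t ≡ 14 (mod 23) gives 21808s ≡ 15 (mod 23), and since 4⁻¹ ≡ 6 (mod 23), s ≡ 21. Hence t ≡ 7796 + 21808·21 = 465764 (mod 501584).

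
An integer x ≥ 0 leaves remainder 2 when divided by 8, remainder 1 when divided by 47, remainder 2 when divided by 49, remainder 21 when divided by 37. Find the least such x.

238338

The moduli are pairwise coprime; N = 8·47·49·37 = 681688.
N/8 = 85211; 85211 ≡ 3 (mod 8); 3·3 ≡ 1, so inverse 3.
N/47 = 14504; 14504 ≡ 28 (mod 47); 28·42 ≡ 1, so inverse 42.
N/49 = 13912; 13912 ≡ 45 (mod 49); 45·12 ≡ 1, so inverse 12.
N/37 = 18424; 18424 ≡ 35 (mod 37); 35·18 ≡ 1, so inverse 18.
x ≡ 2·85211·3 + 1·14504·42 + 2·13912·12 + 21·18424·18 = 8418594.
8418594 mod 681688 = 238338.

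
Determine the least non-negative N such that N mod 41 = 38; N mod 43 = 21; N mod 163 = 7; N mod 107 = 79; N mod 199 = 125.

The moduli are pairwise coprime; M = 41·43·163·107·199 = 6118948117.
M/41 = 149242637; 149242637 ≡ 13 (mod 41); 13·19 ≡ 1, so inverse 19.
M/43 = 142301119; 142301119 ≡ 15 (mod 43); 15·23 ≡ 1, so inverse 23.
M/163 = 37539559; 37539559 ≡ 7 (mod 163); 7·70 ≡ 1, so inverse 70.
M/107 = 57186431; 57186431 ≡ 67 (mod 107); 67·8 ≡ 1, so inverse 8.
M/199 = 30748483; 30748483 ≡ 197 (mod 199); 197·99 ≡ 1, so inverse 99.
N ≡ 38·149242637·19 + 21·142301119·23 + 7·37539559·70 + 79·57186431·8 + 125·30748483·99 = 611533309818.
611533309818 mod 6118948117 = 5757446235.

5757446235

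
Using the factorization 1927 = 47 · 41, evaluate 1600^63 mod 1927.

Mod 47: 1600 ≡ 2; by Fermat, exponent reduces to 63 mod 46 = 17; 2^17 ≡ 36 (mod 47).
Mod 41: 1600 ≡ 1; by Fermat, exponent reduces to 63 mod 40 = 23; 1^23 ≡ 1 (mod 41).
Combine by CRT: x ≡ 36 (mod 47), x ≡ 1 (mod 41) ⇒ x ≡ 83 (mod 1927).

83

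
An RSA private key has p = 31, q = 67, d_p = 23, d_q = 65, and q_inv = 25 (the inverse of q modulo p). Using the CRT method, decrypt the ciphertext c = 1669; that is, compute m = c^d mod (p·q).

m₁ = c^(d_p) mod p: c ≡ 26 (mod 31), and 26^23 mod 31 = 6.
m₂ = c^(d_q) mod q: c ≡ 61 (mod 67), and 61^65 mod 67 = 11.
h = q_inv·(m₁ − m₂) mod p = 25·(6 − 11) mod 31 = 30.
m = m₂ + h·q = 11 + 30·67 = 2021.

2021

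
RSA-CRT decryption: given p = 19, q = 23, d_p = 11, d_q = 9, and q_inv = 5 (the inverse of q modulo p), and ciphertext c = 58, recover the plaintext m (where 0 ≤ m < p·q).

m₁ = c^(d_p) mod p: c ≡ 1 (mod 19), and 1^11 mod 19 = 1.
m₂ = c^(d_q) mod q: c ≡ 12 (mod 23), and 12^9 mod 23 = 4.
h = q_inv·(m₁ − m₂) mod p = 5·(1 − 4) mod 19 = 4.
m = m₂ + h·q = 4 + 4·23 = 96.

96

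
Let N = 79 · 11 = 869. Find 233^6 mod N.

Mod 79: 233 ≡ 75; 75^6 ≡ 67 (mod 79).
Mod 11: 233 ≡ 2; 2^6 ≡ 9 (mod 11).
Combine by CRT: x ≡ 67 (mod 79), x ≡ 9 (mod 11) ⇒ x ≡ 383 (mod 869).

383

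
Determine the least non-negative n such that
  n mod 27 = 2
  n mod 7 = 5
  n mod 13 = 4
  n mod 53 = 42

The moduli are pairwise coprime; M = 27·7·13·53 = 130221.
M/27 = 4823; 4823 ≡ 17 (mod 27); 17·8 ≡ 1, so inverse 8.
M/7 = 18603; 18603 ≡ 4 (mod 7); 4·2 ≡ 1, so inverse 2.
M/13 = 10017; 10017 ≡ 7 (mod 13); 7·2 ≡ 1, so inverse 2.
M/53 = 2457; 2457 ≡ 19 (mod 53); 19·14 ≡ 1, so inverse 14.
n ≡ 2·4823·8 + 5·18603·2 + 4·10017·2 + 42·2457·14 = 1788050.
1788050 mod 130221 = 95177.

95177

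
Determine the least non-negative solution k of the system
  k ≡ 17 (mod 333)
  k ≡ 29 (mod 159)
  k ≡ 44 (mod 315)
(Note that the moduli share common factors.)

519164

Combine the congruences pairwise.
gcd(333, 159) = 3 and 3 | (29 − 17), so the pair is consistent; merging gives k ≡ 7343 (mod 17649), where 17649 = lcm(333, 159).
gcd(17649, 315) = 9 and 9 | (44 − 7343), so the pair is consistent; merging gives k ≡ 519164 (mod 617715), where 617715 = lcm(17649, 315).
The solution is unique modulo lcm(333, 159, 315) = 617715.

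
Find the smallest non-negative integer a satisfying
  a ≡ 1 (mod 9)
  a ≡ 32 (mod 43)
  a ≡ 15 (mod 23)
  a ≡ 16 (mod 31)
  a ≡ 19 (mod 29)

From a ≡ 1 (mod 9) write a = 1 + 9t. Substituting into a ≡ 32 (mod 43) gives 9t ≡ 31 (mod 43), and since 9⁻¹ ≡ 24 (mod 43), t ≡ 13. Hence a ≡ 1 + 9·13 = 118 (mod 387).
From a ≡ 118 (mod 387) write a = 118 + 387t. Substituting into a ≡ 15 (mod 23) gives 387t ≡ 12 (mod 23), and since 19⁻¹ ≡ 17 (mod 23), t ≡ 20. Hence a ≡ 118 + 387·20 = 7858 (mod 8901).
From a ≡ 7858 (mod 8901) write a = 7858 + 8901t. Substituting into a ≡ 16 (mod 31) gives 8901t ≡ 1 (mod 31), and since 4⁻¹ ≡ 8 (mod 31), t ≡ 8. Hence a ≡ 7858 + 8901·8 = 79066 (mod 275931).
From a ≡ 79066 (mod 275931) write a = 79066 + 275931t. Substituting into a ≡ 19 (mod 29) gives 275931t ≡ 7 (mod 29), and since 25⁻¹ ≡ 7 (mod 29), t ≡ 20. Hence a ≡ 79066 + 275931·20 = 5597686 (mod 8001999).

5597686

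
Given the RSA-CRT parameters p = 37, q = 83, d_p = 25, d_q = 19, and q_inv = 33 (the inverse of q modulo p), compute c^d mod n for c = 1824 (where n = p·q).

m₁ = c^(d_p) mod p: c ≡ 11 (mod 37), and 11^25 mod 37 = 11.
m₂ = c^(d_q) mod q: c ≡ 81 (mod 83), and 81^19 mod 83 = 23.
h = q_inv·(m₁ − m₂) mod p = 33·(11 − 23) mod 37 = 11.
m = m₂ + h·q = 23 + 11·83 = 936.

936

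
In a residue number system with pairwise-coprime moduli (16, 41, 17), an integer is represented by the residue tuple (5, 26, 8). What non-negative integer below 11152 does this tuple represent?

5397

The moduli are pairwise coprime; N = 16·41·17 = 11152.
N/16 = 697; 697 ≡ 9 (mod 16); 9·9 ≡ 1, so inverse 9.
N/41 = 272; 272 ≡ 26 (mod 41); 26·30 ≡ 1, so inverse 30.
N/17 = 656; 656 ≡ 10 (mod 17); 10·12 ≡ 1, so inverse 12.
x ≡ 5·697·9 + 26·272·30 + 8·656·12 = 306501.
306501 mod 11152 = 5397.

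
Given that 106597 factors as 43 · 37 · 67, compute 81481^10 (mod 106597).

3633

Mod 43: 81481 ≡ 39; 39^10 ≡ 21 (mod 43).
Mod 37: 81481 ≡ 7; 7^10 ≡ 7 (mod 37).
Mod 67: 81481 ≡ 9; 9^10 ≡ 15 (mod 67).
Combine by CRT: x ≡ 21 (mod 43), x ≡ 7 (mod 37), x ≡ 15 (mod 67) ⇒ x ≡ 3633 (mod 106597).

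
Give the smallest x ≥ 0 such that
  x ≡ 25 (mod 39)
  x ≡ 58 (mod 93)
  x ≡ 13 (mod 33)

6382

Combine the congruences pairwise.
gcd(39, 93) = 3 and 3 | (58 − 25), so the pair is consistent; merging gives x ≡ 337 (mod 1209), where 1209 = lcm(39, 93).
gcd(1209, 33) = 3 and 3 | (13 − 337), so the pair is consistent; merging gives x ≡ 6382 (mod 13299), where 13299 = lcm(1209, 33).
The solution is unique modulo lcm(39, 93, 33) = 13299.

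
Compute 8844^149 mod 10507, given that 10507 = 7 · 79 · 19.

Mod 7: 8844 ≡ 3; by Fermat, exponent reduces to 149 mod 6 = 5; 3^5 ≡ 5 (mod 7).
Mod 79: 8844 ≡ 75; by Fermat, exponent reduces to 149 mod 78 = 71; 75^71 ≡ 28 (mod 79).
Mod 19: 8844 ≡ 9; by Fermat, exponent reduces to 149 mod 18 = 5; 9^5 ≡ 16 (mod 19).
Combine by CRT: x ≡ 5 (mod 7), x ≡ 28 (mod 79), x ≡ 16 (mod 19) ⇒ x ≡ 2714 (mod 10507).

2714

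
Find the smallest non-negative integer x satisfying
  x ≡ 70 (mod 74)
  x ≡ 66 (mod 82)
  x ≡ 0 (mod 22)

gcd(74, 82) = 2 and 2 | (66 − 70), so the pair is consistent; merging gives x ≡ 1624 (mod 3034), where 3034 = lcm(74, 82).
gcd(3034, 22) = 2 and 2 | (0 − 1624), so the pair is consistent; merging gives x ≡ 28930 (mod 33374), where 33374 = lcm(3034, 22).
The solution is unique modulo lcm(74, 82, 22) = 33374.

28930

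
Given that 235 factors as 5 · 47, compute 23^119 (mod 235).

Mod 5: 23 ≡ 3; by Fermat, exponent reduces to 119 mod 4 = 3; 3^3 ≡ 2 (mod 5).
Mod 47: 23 ≡ 23; by Fermat, exponent reduces to 119 mod 46 = 27; 23^27 ≡ 44 (mod 47).
Combine by CRT: x ≡ 2 (mod 5), x ≡ 44 (mod 47) ⇒ x ≡ 232 (mod 235).

232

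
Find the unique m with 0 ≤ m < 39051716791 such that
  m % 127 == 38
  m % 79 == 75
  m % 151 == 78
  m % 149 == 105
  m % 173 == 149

The moduli are pairwise coprime; N = 127·79·151·149·173 = 39051716791.
N/127 = 307493833; 307493833 ≡ 36 (mod 127); 36·60 ≡ 1, so inverse 60.
N/79 = 494325529; 494325529 ≡ 14 (mod 79); 14·17 ≡ 1, so inverse 17.
N/151 = 258620641; 258620641 ≡ 72 (mod 151); 72·86 ≡ 1, so inverse 86.
N/149 = 262092059; 262092059 ≡ 16 (mod 149); 16·28 ≡ 1, so inverse 28.
N/173 = 225732467; 225732467 ≡ 164 (mod 173); 164·96 ≡ 1, so inverse 96.
m ≡ 38·307493833·60 + 75·494325529·17 + 78·258620641·86 + 105·262092059·28 + 149·225732467·96 = 7065606109971.
7065606109971 mod 39051716791 = 36297087591.

36297087591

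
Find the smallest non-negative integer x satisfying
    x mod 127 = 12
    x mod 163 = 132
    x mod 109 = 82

1455559

Combine the congruences pairwise.
From x ≡ 12 (mod 127) write x = 12 + 127t. Substituting into x ≡ 132 (mod 163) gives 127t ≡ 120 (mod 163), and since 127⁻¹ ≡ 86 (mod 163), t ≡ 51. Hence x ≡ 12 + 127·51 = 6489 (mod 20701).
From x ≡ 6489 (mod 20701) write x = 6489 + 20701t. Substituting into x ≡ 82 (mod 109) gives 20701t ≡ 24 (mod 109), and since 100⁻¹ ≡ 12 (mod 109), t ≡ 70. Hence x ≡ 6489 + 20701·70 = 1455559 (mod 2256409).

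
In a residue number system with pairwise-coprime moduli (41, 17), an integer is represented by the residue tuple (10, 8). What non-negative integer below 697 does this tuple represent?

From x ≡ 10 (mod 41) write x = 10 + 41t. Substituting into x ≡ 8 (mod 17) gives 41t ≡ 15 (mod 17), and since 7⁻¹ ≡ 5 (mod 17), t ≡ 7. Hence x ≡ 10 + 41·7 = 297 (mod 697).

297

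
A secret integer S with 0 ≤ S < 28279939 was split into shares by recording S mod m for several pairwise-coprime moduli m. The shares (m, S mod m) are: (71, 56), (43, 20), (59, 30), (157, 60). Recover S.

From S ≡ 56 (mod 71) write S = 56 + 71t. Substituting into S ≡ 20 (mod 43) gives 71t ≡ 7 (mod 43), and since 28⁻¹ ≡ 20 (mod 43), t ≡ 11. Hence S ≡ 56 + 71·11 = 837 (mod 3053).
From S ≡ 837 (mod 3053) write S = 837 + 3053t. Substituting into S ≡ 30 (mod 59) gives 3053t ≡ 19 (mod 59), and since 44⁻¹ ≡ 55 (mod 59), t ≡ 42. Hence S ≡ 837 + 3053·42 = 129063 (mod 180127).
From S ≡ 129063 (mod 180127) write S = 129063 + 180127t. Substituting into S ≡ 60 (mod 157) gives 180127t ≡ 51 (mod 157), and since 48⁻¹ ≡ 36 (mod 157), t ≡ 109. Hence S ≡ 129063 + 180127·109 = 19762906 (mod 28279939).

19762906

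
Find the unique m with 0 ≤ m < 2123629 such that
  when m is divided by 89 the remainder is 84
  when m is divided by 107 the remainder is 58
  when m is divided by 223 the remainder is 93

The moduli are pairwise coprime; N = 89·107·223 = 2123629.
N/89 = 23861; 23861 ≡ 9 (mod 89); 9·10 ≡ 1, so inverse 10.
N/107 = 19847; 19847 ≡ 52 (mod 107); 52·35 ≡ 1, so inverse 35.
N/223 = 9523; 9523 ≡ 157 (mod 223); 157·125 ≡ 1, so inverse 125.
m ≡ 84·23861·10 + 58·19847·35 + 93·9523·125 = 171037525.
171037525 mod 2123629 = 1147205.

1147205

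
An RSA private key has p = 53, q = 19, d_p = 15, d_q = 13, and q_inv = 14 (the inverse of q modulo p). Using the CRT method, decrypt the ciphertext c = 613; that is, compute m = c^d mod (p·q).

m₁ = c^(d_p) mod p: c ≡ 30 (mod 53), and 30^15 mod 53 = 23.
m₂ = c^(d_q) mod q: c ≡ 5 (mod 19), and 5^13 mod 19 = 17.
h = q_inv·(m₁ − m₂) mod p = 14·(23 − 17) mod 53 = 31.
m = m₂ + h·q = 17 + 31·19 = 606.

606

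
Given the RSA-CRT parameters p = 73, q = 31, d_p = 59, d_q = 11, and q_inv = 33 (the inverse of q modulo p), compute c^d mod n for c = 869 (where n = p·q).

m₁ = c^(d_p) mod p: c ≡ 66 (mod 73), and 66^59 mod 73 = 21.
m₂ = c^(d_q) mod q: c ≡ 1 (mod 31), and 1^11 mod 31 = 1.
h = q_inv·(m₁ − m₂) mod p = 33·(21 − 1) mod 73 = 3.
m = m₂ + h·q = 1 + 3·31 = 94.

94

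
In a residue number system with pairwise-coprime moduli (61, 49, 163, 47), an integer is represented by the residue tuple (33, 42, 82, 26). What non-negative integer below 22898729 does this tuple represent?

From x ≡ 33 (mod 61) write x = 33 + 61t. Substituting into x ≡ 42 (mod 49) gives 61t ≡ 9 (mod 49), and since 12⁻¹ ≡ 45 (mod 49), t ≡ 13. Hence x ≡ 33 + 61·13 = 826 (mod 2989).
From x ≡ 826 (mod 2989) write x = 826 + 2989t. Substituting into x ≡ 82 (mod 163) gives 2989t ≡ 71 (mod 163), and since 55⁻¹ ≡ 83 (mod 163), t ≡ 25. Hence x ≡ 826 + 2989·25 = 75551 (mod 487207).
From x ≡ 75551 (mod 487207) write x = 75551 + 487207t. Substituting into x ≡ 26 (mod 47) gives 487207t ≡ 4 (mod 47), and since 5⁻¹ ≡ 19 (mod 47), t ≡ 29. Hence x ≡ 75551 + 487207·29 = 14204554 (mod 22898729).

14204554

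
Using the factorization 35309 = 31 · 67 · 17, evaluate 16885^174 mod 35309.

12664

Mod 31: 16885 ≡ 21; by Fermat, exponent reduces to 174 mod 30 = 24; 21^24 ≡ 16 (mod 31).
Mod 67: 16885 ≡ 1; by Fermat, exponent reduces to 174 mod 66 = 42; 1^42 ≡ 1 (mod 67).
Mod 17: 16885 ≡ 4; by Fermat, exponent reduces to 174 mod 16 = 14; 4^14 ≡ 16 (mod 17).
Combine by CRT: x ≡ 16 (mod 31), x ≡ 1 (mod 67), x ≡ 16 (mod 17) ⇒ x ≡ 12664 (mod 35309).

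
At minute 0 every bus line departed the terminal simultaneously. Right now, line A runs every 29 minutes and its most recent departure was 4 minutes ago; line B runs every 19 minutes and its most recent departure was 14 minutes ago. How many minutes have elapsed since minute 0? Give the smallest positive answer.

33

Combine the congruences pairwise.
From t ≡ 4 (mod 29) write t = 4 + 29s. Substituting into t ≡ 14 (mod 19) gives 29s ≡ 10 (mod 19), and since 10⁻¹ ≡ 2 (mod 19), s ≡ 1. Hence t ≡ 4 + 29·1 = 33 (mod 551).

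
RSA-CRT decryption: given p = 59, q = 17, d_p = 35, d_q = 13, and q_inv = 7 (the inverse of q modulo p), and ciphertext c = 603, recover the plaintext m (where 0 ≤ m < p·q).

689

m₁ = c^(d_p) mod p: c ≡ 13 (mod 59), and 13^35 mod 59 = 40.
m₂ = c^(d_q) mod q: c ≡ 8 (mod 17), and 8^13 mod 17 = 9.
h = q_inv·(m₁ − m₂) mod p = 7·(40 − 9) mod 59 = 40.
m = m₂ + h·q = 9 + 40·17 = 689.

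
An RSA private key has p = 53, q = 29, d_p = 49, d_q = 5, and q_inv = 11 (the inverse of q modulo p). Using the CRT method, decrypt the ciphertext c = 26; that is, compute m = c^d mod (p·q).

946

m₁ = c^(d_p) mod p: c ≡ 26 (mod 53), and 26^49 mod 53 = 45.
m₂ = c^(d_q) mod q: c ≡ 26 (mod 29), and 26^5 mod 29 = 18.
h = q_inv·(m₁ − m₂) mod p = 11·(45 − 18) mod 53 = 32.
m = m₂ + h·q = 18 + 32·29 = 946.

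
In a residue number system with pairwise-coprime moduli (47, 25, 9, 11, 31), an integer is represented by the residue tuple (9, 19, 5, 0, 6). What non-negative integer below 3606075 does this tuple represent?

The moduli are pairwise coprime; N = 47·25·9·11·31 = 3606075.
N/47 = 76725; 76725 ≡ 21 (mod 47); 21·9 ≡ 1, so inverse 9.
N/25 = 144243; 144243 ≡ 18 (mod 25); 18·7 ≡ 1, so inverse 7.
N/9 = 400675; 400675 ≡ 4 (mod 9); 4·7 ≡ 1, so inverse 7.
N/11 = 327825; 327825 ≡ 3 (mod 11); 3·4 ≡ 1, so inverse 4.
N/31 = 116325; 116325 ≡ 13 (mod 31); 13·12 ≡ 1, so inverse 12.
x ≡ 9·76725·9 + 19·144243·7 + 5·400675·7 + 0·327825·4 + 6·116325·12 = 47798069.
47798069 mod 3606075 = 919094.

919094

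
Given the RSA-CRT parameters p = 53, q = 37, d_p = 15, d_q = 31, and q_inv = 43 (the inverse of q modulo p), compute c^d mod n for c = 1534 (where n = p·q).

m₁ = c^(d_p) mod p: c ≡ 50 (mod 53), and 50^15 mod 53 = 48.
m₂ = c^(d_q) mod q: c ≡ 17 (mod 37), and 17^31 mod 37 = 2.
h = q_inv·(m₁ − m₂) mod p = 43·(48 − 2) mod 53 = 17.
m = m₂ + h·q = 2 + 17·37 = 631.

631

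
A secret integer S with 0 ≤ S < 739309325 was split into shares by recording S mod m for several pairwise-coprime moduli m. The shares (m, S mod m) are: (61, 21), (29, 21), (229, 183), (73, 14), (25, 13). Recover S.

732707438

The moduli are pairwise coprime; N = 61·29·229·73·25 = 739309325.
N/61 = 12119825; 12119825 ≡ 40 (mod 61); 40·29 ≡ 1, so inverse 29.
N/29 = 25493425; 25493425 ≡ 18 (mod 29); 18·21 ≡ 1, so inverse 21.
N/229 = 3228425; 3228425 ≡ 212 (mod 229); 212·202 ≡ 1, so inverse 202.
N/73 = 10127525; 10127525 ≡ 16 (mod 73); 16·32 ≡ 1, so inverse 32.
N/25 = 29572373; 29572373 ≡ 23 (mod 25); 23·12 ≡ 1, so inverse 12.
S ≡ 21·12119825·29 + 21·25493425·21 + 183·3228425·202 + 14·10127525·32 + 13·29572373·12 = 147115953788.
147115953788 mod 739309325 = 732707438.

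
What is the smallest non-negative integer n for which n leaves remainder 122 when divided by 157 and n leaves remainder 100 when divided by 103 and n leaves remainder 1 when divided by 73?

1075729

The moduli are pairwise coprime; M = 157·103·73 = 1180483.
M/157 = 7519; 7519 ≡ 140 (mod 157); 140·120 ≡ 1, so inverse 120.
M/103 = 11461; 11461 ≡ 28 (mod 103); 28·92 ≡ 1, so inverse 92.
M/73 = 16171; 16171 ≡ 38 (mod 73); 38·25 ≡ 1, so inverse 25.
n ≡ 122·7519·120 + 100·11461·92 + 1·16171·25 = 215923635.
215923635 mod 1180483 = 1075729.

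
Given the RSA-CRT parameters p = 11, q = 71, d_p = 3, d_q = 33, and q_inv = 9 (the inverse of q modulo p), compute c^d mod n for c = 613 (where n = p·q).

m₁ = c^(d_p) mod p: c ≡ 8 (mod 11), and 8^3 mod 11 = 6.
m₂ = c^(d_q) mod q: c ≡ 45 (mod 71), and 45^33 mod 71 = 48.
h = q_inv·(m₁ − m₂) mod p = 9·(6 − 48) mod 11 = 7.
m = m₂ + h·q = 48 + 7·71 = 545.

545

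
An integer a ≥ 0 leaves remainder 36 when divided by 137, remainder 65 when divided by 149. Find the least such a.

1406

From a ≡ 36 (mod 137) write a = 36 + 137t. Substituting into a ≡ 65 (mod 149) gives 137t ≡ 29 (mod 149), and since 137⁻¹ ≡ 62 (mod 149), t ≡ 10. Hence a ≡ 36 + 137·10 = 1406 (mod 20413).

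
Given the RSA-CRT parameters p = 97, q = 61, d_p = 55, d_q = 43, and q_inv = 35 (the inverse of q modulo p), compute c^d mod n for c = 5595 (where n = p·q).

m₁ = c^(d_p) mod p: c ≡ 66 (mod 97), and 66^55 mod 97 = 95.
m₂ = c^(d_q) mod q: c ≡ 44 (mod 61), and 44^43 mod 61 = 35.
h = q_inv·(m₁ − m₂) mod p = 35·(95 − 35) mod 97 = 63.
m = m₂ + h·q = 35 + 63·61 = 3878.

3878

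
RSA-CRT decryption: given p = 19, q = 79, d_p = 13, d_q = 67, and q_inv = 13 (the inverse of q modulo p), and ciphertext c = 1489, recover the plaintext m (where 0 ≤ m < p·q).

539

m₁ = c^(d_p) mod p: c ≡ 7 (mod 19), and 7^13 mod 19 = 7.
m₂ = c^(d_q) mod q: c ≡ 67 (mod 79), and 67^67 mod 79 = 65.
h = q_inv·(m₁ − m₂) mod p = 13·(7 − 65) mod 19 = 6.
m = m₂ + h·q = 65 + 6·79 = 539.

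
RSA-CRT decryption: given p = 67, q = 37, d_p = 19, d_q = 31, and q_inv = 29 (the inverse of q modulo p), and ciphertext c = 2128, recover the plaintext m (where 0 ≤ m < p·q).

2326

m₁ = c^(d_p) mod p: c ≡ 51 (mod 67), and 51^19 mod 67 = 48.
m₂ = c^(d_q) mod q: c ≡ 19 (mod 37), and 19^31 mod 37 = 32.
h = q_inv·(m₁ − m₂) mod p = 29·(48 − 32) mod 67 = 62.
m = m₂ + h·q = 32 + 62·37 = 2326.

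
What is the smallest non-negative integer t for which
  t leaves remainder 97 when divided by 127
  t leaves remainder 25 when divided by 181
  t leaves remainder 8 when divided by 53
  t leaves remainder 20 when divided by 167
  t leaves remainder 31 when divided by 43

8714433265

From t ≡ 97 (mod 127) write t = 97 + 127s. Substituting into t ≡ 25 (mod 181) gives 127s ≡ 109 (mod 181), and since 127⁻¹ ≡ 124 (mod 181), s ≡ 122. Hence t ≡ 97 + 127·122 = 15591 (mod 22987).
From t ≡ 15591 (mod 22987) write t = 15591 + 22987s. Substituting into t ≡ 8 (mod 53) gives 22987s ≡ 52 (mod 53), and since 38⁻¹ ≡ 7 (mod 53), s ≡ 46. Hence t ≡ 15591 + 22987·46 = 1072993 (mod 1218311).
From t ≡ 1072993 (mod 1218311) write t = 1072993 + 1218311s. Substituting into t ≡ 20 (mod 167) gives 1218311s ≡ 2 (mod 167), and since 46⁻¹ ≡ 69 (mod 167), s ≡ 138. Hence t ≡ 1072993 + 1218311·138 = 169199911 (mod 203457937).
From t ≡ 169199911 (mod 203457937) write t = 169199911 + 203457937s. Substituting into t ≡ 31 (mod 43) gives 203457937s ≡ 3 (mod 43), and since 40⁻¹ ≡ 14 (mod 43), s ≡ 42. Hence t ≡ 169199911 + 203457937·42 = 8714433265 (mod 8748691291).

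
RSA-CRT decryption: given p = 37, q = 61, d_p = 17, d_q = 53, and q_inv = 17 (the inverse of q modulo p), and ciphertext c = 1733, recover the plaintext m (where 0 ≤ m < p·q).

m₁ = c^(d_p) mod p: c ≡ 31 (mod 37), and 31^17 mod 37 = 31.
m₂ = c^(d_q) mod q: c ≡ 25 (mod 61), and 25^53 mod 61 = 56.
h = q_inv·(m₁ − m₂) mod p = 17·(31 − 56) mod 37 = 19.
m = m₂ + h·q = 56 + 19·61 = 1215.

1215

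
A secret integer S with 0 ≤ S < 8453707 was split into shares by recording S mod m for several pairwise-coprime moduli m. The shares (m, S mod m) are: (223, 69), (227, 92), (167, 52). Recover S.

770757

The moduli are pairwise coprime; N = 223·227·167 = 8453707.
N/223 = 37909; 37909 ≡ 222 (mod 223); 222·222 ≡ 1, so inverse 222.
N/227 = 37241; 37241 ≡ 13 (mod 227); 13·35 ≡ 1, so inverse 35.
N/167 = 50621; 50621 ≡ 20 (mod 167); 20·142 ≡ 1, so inverse 142.
S ≡ 69·37909·222 + 92·37241·35 + 52·50621·142 = 1074391546.
1074391546 mod 8453707 = 770757.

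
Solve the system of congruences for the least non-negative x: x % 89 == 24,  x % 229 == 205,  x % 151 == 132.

484540

Combine the congruences pairwise.
From x ≡ 24 (mod 89) write x = 24 + 89t. Substituting into x ≡ 205 (mod 229) gives 89t ≡ 181 (mod 229), and since 89⁻¹ ≡ 211 (mod 229), t ≡ 177. Hence x ≡ 24 + 89·177 = 15777 (mod 20381).
From x ≡ 15777 (mod 20381) write x = 15777 + 20381t. Substituting into x ≡ 132 (mod 151) gives 20381t ≡ 59 (mod 151), and since 147⁻¹ ≡ 113 (mod 151), t ≡ 23. Hence x ≡ 15777 + 20381·23 = 484540 (mod 3077531).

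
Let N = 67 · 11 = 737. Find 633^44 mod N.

Mod 67: 633 ≡ 30; 30^44 ≡ 29 (mod 67).
Mod 11: 633 ≡ 6; by Fermat, exponent reduces to 44 mod 10 = 4; 6^4 ≡ 9 (mod 11).
Combine by CRT: x ≡ 29 (mod 67), x ≡ 9 (mod 11) ⇒ x ≡ 163 (mod 737).

163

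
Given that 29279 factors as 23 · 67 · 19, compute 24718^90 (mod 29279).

14631

Mod 23: 24718 ≡ 16; by Fermat, exponent reduces to 90 mod 22 = 2; 16^2 ≡ 3 (mod 23).
Mod 67: 24718 ≡ 62; by Fermat, exponent reduces to 90 mod 66 = 24; 62^24 ≡ 25 (mod 67).
Mod 19: 24718 ≡ 18; since 18 | 90, by Fermat 18^90 ≡ 1 (mod 19).
Combine by CRT: x ≡ 3 (mod 23), x ≡ 25 (mod 67), x ≡ 1 (mod 19) ⇒ x ≡ 14631 (mod 29279).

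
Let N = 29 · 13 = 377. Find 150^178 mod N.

Mod 29: 150 ≡ 5; by Fermat, exponent reduces to 178 mod 28 = 10; 5^10 ≡ 20 (mod 29).
Mod 13: 150 ≡ 7; by Fermat, exponent reduces to 178 mod 12 = 10; 7^10 ≡ 4 (mod 13).
Combine by CRT: x ≡ 20 (mod 29), x ≡ 4 (mod 13) ⇒ x ≡ 368 (mod 377).

368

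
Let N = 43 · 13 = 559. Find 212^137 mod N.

400

Mod 43: 212 ≡ 40; by Fermat, exponent reduces to 137 mod 42 = 11; 40^11 ≡ 13 (mod 43).
Mod 13: 212 ≡ 4; by Fermat, exponent reduces to 137 mod 12 = 5; 4^5 ≡ 10 (mod 13).
Combine by CRT: x ≡ 13 (mod 43), x ≡ 10 (mod 13) ⇒ x ≡ 400 (mod 559).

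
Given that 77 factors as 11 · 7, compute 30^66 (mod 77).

36

Mod 11: 30 ≡ 8; by Fermat, exponent reduces to 66 mod 10 = 6; 8^6 ≡ 3 (mod 11).
Mod 7: 30 ≡ 2; since 6 | 66, by Fermat 2^66 ≡ 1 (mod 7).
Combine by CRT: x ≡ 3 (mod 11), x ≡ 1 (mod 7) ⇒ x ≡ 36 (mod 77).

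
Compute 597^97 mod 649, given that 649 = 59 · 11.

Mod 59: 597 ≡ 7; by Fermat, exponent reduces to 97 mod 58 = 39; 7^39 ≡ 5 (mod 59).
Mod 11: 597 ≡ 3; by Fermat, exponent reduces to 97 mod 10 = 7; 3^7 ≡ 9 (mod 11).
Combine by CRT: x ≡ 5 (mod 59), x ≡ 9 (mod 11) ⇒ x ≡ 64 (mod 649).

64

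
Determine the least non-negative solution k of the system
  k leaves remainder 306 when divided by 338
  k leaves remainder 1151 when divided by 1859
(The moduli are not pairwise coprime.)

gcd(338, 1859) = 169 and 169 | (1151 − 306), so the pair is consistent; merging gives k ≡ 3010 (mod 3718), where 3718 = lcm(338, 1859).
The solution is unique modulo lcm(338, 1859) = 3718.

3010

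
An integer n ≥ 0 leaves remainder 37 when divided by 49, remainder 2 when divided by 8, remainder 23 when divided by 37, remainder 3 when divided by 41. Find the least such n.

464410

The moduli are pairwise coprime; M = 49·8·37·41 = 594664.
M/49 = 12136; 12136 ≡ 33 (mod 49); 33·3 ≡ 1, so inverse 3.
M/8 = 74333; 74333 ≡ 5 (mod 8); 5·5 ≡ 1, so inverse 5.
M/37 = 16072; 16072 ≡ 14 (mod 37); 14·8 ≡ 1, so inverse 8.
M/41 = 14504; 14504 ≡ 31 (mod 41); 31·4 ≡ 1, so inverse 4.
n ≡ 37·12136·3 + 2·74333·5 + 23·16072·8 + 3·14504·4 = 5221722.
5221722 mod 594664 = 464410.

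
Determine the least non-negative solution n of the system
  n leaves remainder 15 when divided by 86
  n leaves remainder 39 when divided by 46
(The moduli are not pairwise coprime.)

gcd(86, 46) = 2 and 2 | (39 − 15), so the pair is consistent; merging gives n ≡ 1649 (mod 1978), where 1978 = lcm(86, 46).
The solution is unique modulo lcm(86, 46) = 1978.

1649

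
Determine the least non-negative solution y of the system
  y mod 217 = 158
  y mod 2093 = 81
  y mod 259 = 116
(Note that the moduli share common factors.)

1036116

gcd(217, 2093) = 7 and 7 | (81 − 158), so the pair is consistent; merging gives y ≡ 62871 (mod 64883), where 64883 = lcm(217, 2093).
gcd(64883, 259) = 7 and 7 | (116 − 62871), so the pair is consistent; merging gives y ≡ 1036116 (mod 2400671), where 2400671 = lcm(64883, 259).
The solution is unique modulo lcm(217, 2093, 259) = 2400671.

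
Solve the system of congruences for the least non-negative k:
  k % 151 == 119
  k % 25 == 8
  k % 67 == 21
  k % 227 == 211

4928608

The moduli are pairwise coprime; N = 151·25·67·227 = 57413975.
N/151 = 380225; 380225 ≡ 7 (mod 151); 7·108 ≡ 1, so inverse 108.
N/25 = 2296559; 2296559 ≡ 9 (mod 25); 9·14 ≡ 1, so inverse 14.
N/67 = 856925; 856925 ≡ 62 (mod 67); 62·40 ≡ 1, so inverse 40.
N/227 = 252925; 252925 ≡ 47 (mod 227); 47·29 ≡ 1, so inverse 29.
k ≡ 119·380225·108 + 8·2296559·14 + 21·856925·40 + 211·252925·29 = 7411331383.
7411331383 mod 57413975 = 4928608.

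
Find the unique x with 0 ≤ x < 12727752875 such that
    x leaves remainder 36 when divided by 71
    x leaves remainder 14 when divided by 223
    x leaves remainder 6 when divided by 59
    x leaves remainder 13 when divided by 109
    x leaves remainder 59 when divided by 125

58769434

The moduli are pairwise coprime; N = 71·223·59·109·125 = 12727752875.
N/71 = 179264125; 179264125 ≡ 59 (mod 71); 59·65 ≡ 1, so inverse 65.
N/223 = 57075125; 57075125 ≡ 59 (mod 223); 59·189 ≡ 1, so inverse 189.
N/59 = 215724625; 215724625 ≡ 34 (mod 59); 34·33 ≡ 1, so inverse 33.
N/109 = 116768375; 116768375 ≡ 54 (mod 109); 54·107 ≡ 1, so inverse 107.
N/125 = 101822023; 101822023 ≡ 23 (mod 125); 23·87 ≡ 1, so inverse 87.
x ≡ 36·179264125·65 + 14·57075125·189 + 6·215724625·33 + 13·116768375·107 + 59·101822023·87 = 1298289562684.
1298289562684 mod 12727752875 = 58769434.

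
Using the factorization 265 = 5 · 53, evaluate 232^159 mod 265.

103

Mod 5: 232 ≡ 2; by Fermat, exponent reduces to 159 mod 4 = 3; 2^3 ≡ 3 (mod 5).
Mod 53: 232 ≡ 20; by Fermat, exponent reduces to 159 mod 52 = 3; 20^3 ≡ 50 (mod 53).
Combine by CRT: x ≡ 3 (mod 5), x ≡ 50 (mod 53) ⇒ x ≡ 103 (mod 265).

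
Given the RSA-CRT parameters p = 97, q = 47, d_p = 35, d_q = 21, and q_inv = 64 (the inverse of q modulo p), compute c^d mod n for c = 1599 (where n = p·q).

m₁ = c^(d_p) mod p: c ≡ 47 (mod 97), and 47^35 mod 97 = 33.
m₂ = c^(d_q) mod q: c ≡ 1 (mod 47), and 1^21 mod 47 = 1.
h = q_inv·(m₁ − m₂) mod p = 64·(33 − 1) mod 97 = 11.
m = m₂ + h·q = 1 + 11·47 = 518.

518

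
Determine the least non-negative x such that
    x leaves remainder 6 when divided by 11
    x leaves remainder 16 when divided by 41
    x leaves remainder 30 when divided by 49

The moduli are pairwise coprime; N = 11·41·49 = 22099.
N/11 = 2009; 2009 ≡ 7 (mod 11); 7·8 ≡ 1, so inverse 8.
N/41 = 539; 539 ≡ 6 (mod 41); 6·7 ≡ 1, so inverse 7.
N/49 = 451; 451 ≡ 10 (mod 49); 10·5 ≡ 1, so inverse 5.
x ≡ 6·2009·8 + 16·539·7 + 30·451·5 = 224450.
224450 mod 22099 = 3460.

3460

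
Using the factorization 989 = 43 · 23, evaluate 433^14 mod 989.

Mod 43: 433 ≡ 3; 3^14 ≡ 36 (mod 43).
Mod 23: 433 ≡ 19; 19^14 ≡ 18 (mod 23).
Combine by CRT: x ≡ 36 (mod 43), x ≡ 18 (mod 23) ⇒ x ≡ 294 (mod 989).

294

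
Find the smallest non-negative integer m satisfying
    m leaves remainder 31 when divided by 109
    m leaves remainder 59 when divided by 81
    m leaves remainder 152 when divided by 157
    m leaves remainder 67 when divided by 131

60019682

From m ≡ 31 (mod 109) write m = 31 + 109t. Substituting into m ≡ 59 (mod 81) gives 109t ≡ 28 (mod 81), and since 28⁻¹ ≡ 55 (mod 81), t ≡ 1. Hence m ≡ 31 + 109·1 = 140 (mod 8829).
From m ≡ 140 (mod 8829) write m = 140 + 8829t. Substituting into m ≡ 152 (mod 157) gives 8829t ≡ 12 (mod 157), and since 37⁻¹ ≡ 17 (mod 157), t ≡ 47. Hence m ≡ 140 + 8829·47 = 415103 (mod 1386153).
From m ≡ 415103 (mod 1386153) write m = 415103 + 1386153t. Substituting into m ≡ 67 (mod 131) gives 1386153t ≡ 103 (mod 131), and since 42⁻¹ ≡ 78 (mod 131), t ≡ 43. Hence m ≡ 415103 + 1386153·43 = 60019682 (mod 181586043).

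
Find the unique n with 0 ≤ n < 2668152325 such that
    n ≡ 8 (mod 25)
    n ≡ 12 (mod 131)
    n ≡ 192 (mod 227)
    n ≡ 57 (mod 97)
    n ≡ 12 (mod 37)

2439582358

Combine the congruences pairwise.
From n ≡ 8 (mod 25) write n = 8 + 25t. Substituting into n ≡ 12 (mod 131) gives 25t ≡ 4 (mod 131), and since 25⁻¹ ≡ 21 (mod 131), t ≡ 84. Hence n ≡ 8 + 25·84 = 2108 (mod 3275).
From n ≡ 2108 (mod 3275) write n = 2108 + 3275t. Substituting into n ≡ 192 (mod 227) gives 3275t ≡ 127 (mod 227), and since 97⁻¹ ≡ 110 (mod 227), t ≡ 123. Hence n ≡ 2108 + 3275·123 = 404933 (mod 743425).
From n ≡ 404933 (mod 743425) write n = 404933 + 743425t. Substituting into n ≡ 57 (mod 97) gives 743425t ≡ 2 (mod 97), and since 17⁻¹ ≡ 40 (mod 97), t ≡ 80. Hence n ≡ 404933 + 743425·80 = 59878933 (mod 72112225).
From n ≡ 59878933 (mod 72112225) write n = 59878933 + 72112225t. Substituting into n ≡ 12 (mod 37) gives 72112225t ≡ 29 (mod 37), and since 2⁻¹ ≡ 19 (mod 37), t ≡ 33. Hence n ≡ 59878933 + 72112225·33 = 2439582358 (mod 2668152325).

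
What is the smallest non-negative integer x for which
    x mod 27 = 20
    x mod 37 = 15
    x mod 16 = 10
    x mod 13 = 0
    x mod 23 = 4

The moduli are pairwise coprime; N = 27·37·16·13·23 = 4779216.
N/27 = 177008; 177008 ≡ 23 (mod 27); 23·20 ≡ 1, so inverse 20.
N/37 = 129168; 129168 ≡ 1 (mod 37), inverse 1.
N/16 = 298701; 298701 ≡ 13 (mod 16); 13·5 ≡ 1, so inverse 5.
N/13 = 367632; 367632 ≡ 5 (mod 13); 5·8 ≡ 1, so inverse 8.
N/23 = 207792; 207792 ≡ 10 (mod 23); 10·7 ≡ 1, so inverse 7.
x ≡ 20·177008·20 + 15·129168·1 + 10·298701·5 + 0·367632·8 + 4·207792·7 = 93493946.
93493946 mod 4779216 = 2688842.

2688842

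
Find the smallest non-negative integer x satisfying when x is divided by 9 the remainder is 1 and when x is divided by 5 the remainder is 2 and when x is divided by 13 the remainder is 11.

37

The moduli are pairwise coprime; N = 9·5·13 = 585.
N/9 = 65; 65 ≡ 2 (mod 9); 2·5 ≡ 1, so inverse 5.
N/5 = 117; 117 ≡ 2 (mod 5); 2·3 ≡ 1, so inverse 3.
N/13 = 45; 45 ≡ 6 (mod 13); 6·11 ≡ 1, so inverse 11.
x ≡ 1·65·5 + 2·117·3 + 11·45·11 = 6472.
6472 mod 585 = 37.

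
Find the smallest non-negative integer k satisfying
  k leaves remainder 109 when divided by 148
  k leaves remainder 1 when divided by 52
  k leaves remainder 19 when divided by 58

Combine the congruences pairwise.
gcd(148, 52) = 4 and 4 | (1 − 109), so the pair is consistent; merging gives k ≡ 1145 (mod 1924), where 1924 = lcm(148, 52).
gcd(1924, 58) = 2 and 2 | (19 − 1145), so the pair is consistent; merging gives k ≡ 30005 (mod 55796), where 55796 = lcm(1924, 58).
The solution is unique modulo lcm(148, 52, 58) = 55796.

30005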